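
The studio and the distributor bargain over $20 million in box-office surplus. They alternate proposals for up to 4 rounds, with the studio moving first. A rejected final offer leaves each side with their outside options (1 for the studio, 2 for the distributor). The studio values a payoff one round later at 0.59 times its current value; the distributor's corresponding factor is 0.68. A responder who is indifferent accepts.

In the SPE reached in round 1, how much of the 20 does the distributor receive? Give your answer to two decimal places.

Solve by backward induction from round 4.
Round 4 (the distributor proposes): the studio gets 1 if talks fail, so the distributor offers 1 and keeps 19.
Round 3 (the studio proposes): the distributor can get 19 next round, worth 0.68 × 19 = 12.92 now; the studio offers that and keeps 7.08.
Round 2 (the distributor proposes): the studio can get 7.08 next round, worth 0.59 × 7.08 = 4.1772 now; the distributor offers that and keeps 15.8228.
Round 1 (the studio proposes): the distributor can get 15.8228 next round, worth 0.68 × 15.8228 = 10.759504 now; the studio offers that and keeps 9.240496.

10.76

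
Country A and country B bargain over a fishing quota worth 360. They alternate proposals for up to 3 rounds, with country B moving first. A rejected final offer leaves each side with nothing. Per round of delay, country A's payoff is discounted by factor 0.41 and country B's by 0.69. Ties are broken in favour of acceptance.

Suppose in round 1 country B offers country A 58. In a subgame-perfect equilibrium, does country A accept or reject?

Accept

Round 3 (country B proposes): rejection yields 0 for country A; country B offers 0 and keeps 360.
Round 2 (country A proposes): country B can get 360 next round, worth 0.69 × 360 = 248.4 now, so country A offers 248.4, keeping 111.6.
So by rejecting in round 1, country A gets 111.6 next round, worth 0.41 × 111.6 = 45.756 now.
Offer 58 ≥ 45.756, so country A accepts.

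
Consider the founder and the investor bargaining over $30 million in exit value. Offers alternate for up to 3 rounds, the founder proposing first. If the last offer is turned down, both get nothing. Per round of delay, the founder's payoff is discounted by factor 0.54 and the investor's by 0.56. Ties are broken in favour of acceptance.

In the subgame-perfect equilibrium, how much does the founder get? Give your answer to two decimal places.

Round 3 (the founder proposes): rejection yields 0 for the investor; the founder offers 0 and keeps 30.
Round 2 (the investor proposes): the founder can get 30 next round, worth 0.54 × 30 = 16.2 now; the investor offers that and keeps 13.8.
Round 1 (the founder proposes): the investor can get 13.8 next round, worth 0.56 × 13.8 = 7.728 now; the founder offers that and keeps 22.272.

22.27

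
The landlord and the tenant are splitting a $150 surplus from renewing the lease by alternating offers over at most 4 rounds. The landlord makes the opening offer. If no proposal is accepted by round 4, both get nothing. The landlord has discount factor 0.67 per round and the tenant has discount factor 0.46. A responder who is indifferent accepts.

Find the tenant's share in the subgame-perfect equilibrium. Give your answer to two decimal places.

44.04

Work backward from the last round.
Round 4 (the tenant proposes): the landlord will accept anything ≥ 0, so the tenant offers 0 and keeps 150.
Round 3 (the landlord proposes): the tenant can get 150 next round, worth 0.46 × 150 = 69 now. The landlord offers 69 and keeps 150 − 69 = 81.
Round 2 (the tenant proposes): the landlord can get 81 next round, worth 0.67 × 81 = 54.27 now. The tenant offers 54.27 and keeps 150 − 54.27 = 95.73.
Round 1 (the landlord proposes): the tenant can get 95.73 next round, worth 0.46 × 95.73 = 44.0358 now; the landlord offers that and keeps 105.9642.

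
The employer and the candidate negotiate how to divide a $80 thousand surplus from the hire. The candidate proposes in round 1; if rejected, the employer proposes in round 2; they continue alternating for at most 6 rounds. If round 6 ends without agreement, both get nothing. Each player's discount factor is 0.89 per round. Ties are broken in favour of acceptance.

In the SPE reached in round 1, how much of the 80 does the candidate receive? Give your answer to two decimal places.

Round 6 (the employer proposes): rejection yields 0 for the candidate; the employer offers 0 and keeps 80.
Round 5 (the candidate proposes): the employer can get 80 next round, worth 0.89 × 80 = 71.2 now. The candidate offers 71.2 and keeps 80 − 71.2 = 8.8.
Round 4 (the employer proposes): the candidate can get 8.8 next round, worth 0.89 × 8.8 = 7.832 now. The employer offers 7.832 and keeps 80 − 7.832 = 72.168.
Round 3 (the candidate proposes): the employer can get 72.168 next round, worth 0.89 × 72.168 = 64.22952 now; the candidate offers that and keeps 15.77048.
Round 2 (the employer proposes): the candidate can get 15.77048 next round, worth 0.89 × 15.77048 = 14.0357272 now, so the employer offers 14.0357272, keeping 65.9642728.
Round 1 (the candidate proposes): the employer can get 65.9642728 next round, worth 0.89 × 65.9642728 = 58.708202792 now. The candidate offers 58.708202792 and keeps 80 − 58.708202792 = 21.291797208.

21.29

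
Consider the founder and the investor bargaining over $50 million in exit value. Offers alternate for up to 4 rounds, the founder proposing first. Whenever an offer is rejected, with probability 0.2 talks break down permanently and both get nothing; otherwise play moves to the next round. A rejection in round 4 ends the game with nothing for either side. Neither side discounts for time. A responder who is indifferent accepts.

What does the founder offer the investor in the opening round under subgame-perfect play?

Round 4 (the investor proposes): rejection yields 0 for the founder; the investor offers 0 and keeps 50.
Round 3 (the founder proposes): rejecting gives the investor an expected 0.8 × 50 = 40. The founder offers 40 and keeps 50 − 40 = 10.
Round 2 (the investor proposes): rejecting gives the founder an expected 0.8 × 10 = 8, so the investor offers 8, keeping 42.
Round 1 (the founder proposes): rejecting gives the investor an expected 0.8 × 42 = 33.6; the founder offers that and keeps 16.4.

33.6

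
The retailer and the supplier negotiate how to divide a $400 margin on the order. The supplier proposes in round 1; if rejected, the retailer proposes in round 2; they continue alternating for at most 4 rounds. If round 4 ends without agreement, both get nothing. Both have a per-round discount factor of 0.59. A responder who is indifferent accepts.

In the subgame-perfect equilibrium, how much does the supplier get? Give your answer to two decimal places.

221.09

Round 4 (the retailer proposes): rejection yields 0 for the supplier; the retailer offers 0 and keeps 400.
Round 3 (the supplier proposes): the retailer can get 400 next round, worth 0.59 × 400 = 236 now; the supplier offers that and keeps 164.
Round 2 (the retailer proposes): the supplier can get 164 next round, worth 0.59 × 164 = 96.76 now; the retailer offers that and keeps 303.24.
Round 1 (the supplier proposes): the retailer can get 303.24 next round, worth 0.59 × 303.24 = 178.9116 now. The supplier offers 178.9116 and keeps 400 − 178.9116 = 221.0884.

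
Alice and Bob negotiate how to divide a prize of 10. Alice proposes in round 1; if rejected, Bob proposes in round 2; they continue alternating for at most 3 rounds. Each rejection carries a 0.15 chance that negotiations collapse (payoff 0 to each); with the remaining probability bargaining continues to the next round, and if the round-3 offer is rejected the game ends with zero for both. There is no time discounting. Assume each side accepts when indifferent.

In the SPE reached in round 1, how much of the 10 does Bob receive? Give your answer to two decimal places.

1.28

Round 3 (Alice proposes): rejection yields 0 for Bob; Alice offers 0 and keeps 10.
Round 2 (Bob proposes): rejecting gives Alice an expected 0.85 × 10 = 8.5. Bob offers 8.5 and keeps 10 − 8.5 = 1.5.
Round 1 (Alice proposes): rejecting gives Bob an expected 0.85 × 1.5 = 1.275; Alice offers that and keeps 8.725.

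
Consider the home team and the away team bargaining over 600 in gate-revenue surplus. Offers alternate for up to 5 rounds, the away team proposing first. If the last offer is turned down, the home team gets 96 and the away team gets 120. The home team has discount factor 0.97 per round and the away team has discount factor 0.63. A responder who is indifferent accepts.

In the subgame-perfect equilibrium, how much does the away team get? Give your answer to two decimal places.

By backward induction:
Round 5 (the away team proposes): the home team gets 96 if talks fail, so the away team offers 96 and keeps 504.
Round 4 (the home team proposes): the away team can get 504 next round, worth 0.63 × 504 = 317.52 now. The home team offers 317.52 and keeps 600 − 317.52 = 282.48.
Round 3 (the away team proposes): the home team can get 282.48 next round, worth 0.97 × 282.48 = 274.0056 now; the away team offers that and keeps 325.9944.
Round 2 (the home team proposes): the away team can get 325.9944 next round, worth 0.63 × 325.9944 = 205.376472 now; the home team offers that and keeps 394.623528.
Round 1 (the away team proposes): the home team can get 394.623528 next round, worth 0.97 × 394.623528 = 382.78482216 now. The away team offers 382.78482216 and keeps 600 − 382.78482216 = 217.21517784.

217.22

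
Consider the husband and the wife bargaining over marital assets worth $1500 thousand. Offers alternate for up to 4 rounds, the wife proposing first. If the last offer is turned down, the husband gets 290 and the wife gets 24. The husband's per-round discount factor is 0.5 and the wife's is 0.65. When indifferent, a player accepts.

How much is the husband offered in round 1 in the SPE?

502.35

Round 4 (the husband proposes): the wife gets 24 if talks fail, so the husband offers 24 and keeps 1476.
Round 3 (the wife proposes): the husband can get 1476 next round, worth 0.5 × 1476 = 738 now, so the wife offers 738, keeping 762.
Round 2 (the husband proposes): the wife can get 762 next round, worth 0.65 × 762 = 495.3 now. The husband offers 495.3 and keeps 1500 − 495.3 = 1004.7.
Round 1 (the wife proposes): the husband can get 1004.7 next round, worth 0.5 × 1004.7 = 502.35 now; the wife offers that and keeps 997.65.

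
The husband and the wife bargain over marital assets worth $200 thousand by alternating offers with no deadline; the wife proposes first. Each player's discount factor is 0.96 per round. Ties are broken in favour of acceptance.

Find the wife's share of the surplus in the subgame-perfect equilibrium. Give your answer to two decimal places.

Let x be the wife's share when the wife proposes and y be the husband's share when the husband proposes.
The husband accepts iff offered ≥ 0.96·y, so x = 200 − 0.96y. Symmetrically y = 200 − 0.96x.
Substituting: x = 200 − 0.96(200 − 0.96x), giving x(1 − 0.96·0.96) = 200(1 − 0.96).
So x = 200 × 0.04 / 0.0784 ≈ 102.0408, and the husband receives 200 − x ≈ 97.9592.

102.04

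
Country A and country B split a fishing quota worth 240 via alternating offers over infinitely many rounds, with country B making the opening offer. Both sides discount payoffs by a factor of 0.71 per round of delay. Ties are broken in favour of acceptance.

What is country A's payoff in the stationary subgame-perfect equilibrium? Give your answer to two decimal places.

99.65

In a stationary SPE each proposer offers the other exactly their discounted continuation value.
If country B keeps x when proposing and country A keeps y when proposing, then x = 240 − 0.71y and y = 240 − 0.71x.
Solving: x = 240(1 − 0.71) / (1 − 0.71·0.71) = 69.6 / 0.4959 ≈ 140.3509.
Country A gets 240 − 140.3509 ≈ 99.6491.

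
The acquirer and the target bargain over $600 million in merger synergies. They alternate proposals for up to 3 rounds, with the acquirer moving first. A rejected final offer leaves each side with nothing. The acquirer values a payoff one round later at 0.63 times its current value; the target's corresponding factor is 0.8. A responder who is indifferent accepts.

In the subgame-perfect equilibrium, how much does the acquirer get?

422.4

Round 3 (the acquirer proposes): the target will accept anything ≥ 0, so the acquirer offers 0 and keeps 600.
Round 2 (the target proposes): the acquirer can get 600 next round, worth 0.63 × 600 = 378 now; the target offers that and keeps 222.
Round 1 (the acquirer proposes): the target can get 222 next round, worth 0.8 × 222 = 177.6 now, so the acquirer offers 177.6, keeping 422.4.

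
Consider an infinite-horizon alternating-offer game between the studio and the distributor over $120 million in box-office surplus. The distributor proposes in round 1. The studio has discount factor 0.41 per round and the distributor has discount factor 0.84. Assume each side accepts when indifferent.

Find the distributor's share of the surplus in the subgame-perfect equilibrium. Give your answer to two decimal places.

107.99

When the distributor proposes, the studio accepts any offer worth at least 0.41 times what the studio would get by proposing next round; and vice versa.
This gives x = 120 − 0.41y and y = 120 − 0.84x, where x and y are each side's share when it proposes.
Hence (1 − 0.41·0.84)x = 120(1 − 0.41), i.e. 0.6556·x = 70.8.
x ≈ 107.9927; the studio's share is 120 − x ≈ 12.0073.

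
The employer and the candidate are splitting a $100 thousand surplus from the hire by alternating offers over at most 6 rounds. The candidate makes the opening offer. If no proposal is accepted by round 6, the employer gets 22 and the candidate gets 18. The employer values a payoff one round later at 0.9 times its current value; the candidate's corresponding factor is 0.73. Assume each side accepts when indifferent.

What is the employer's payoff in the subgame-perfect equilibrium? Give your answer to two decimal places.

Round 6 (the employer proposes): the candidate gets 18 if talks fail, so the employer offers 18 and keeps 82.
Round 5 (the candidate proposes): the employer can get 82 next round, worth 0.9 × 82 = 73.8 now. The candidate offers 73.8 and keeps 100 − 73.8 = 26.2.
Round 4 (the employer proposes): the candidate can get 26.2 next round, worth 0.73 × 26.2 = 19.126 now. The employer offers 19.126 and keeps 100 − 19.126 = 80.874.
Round 3 (the candidate proposes): the employer can get 80.874 next round, worth 0.9 × 80.874 = 72.7866 now. The candidate offers 72.7866 and keeps 100 − 72.7866 = 27.2134.
Round 2 (the employer proposes): the candidate can get 27.2134 next round, worth 0.73 × 27.2134 = 19.865782 now, so the employer offers 19.865782, keeping 80.134218.
Round 1 (the candidate proposes): the employer can get 80.134218 next round, worth 0.9 × 80.134218 = 72.1207962 now. The candidate offers 72.1207962 and keeps 100 − 72.1207962 = 27.8792038.

72.12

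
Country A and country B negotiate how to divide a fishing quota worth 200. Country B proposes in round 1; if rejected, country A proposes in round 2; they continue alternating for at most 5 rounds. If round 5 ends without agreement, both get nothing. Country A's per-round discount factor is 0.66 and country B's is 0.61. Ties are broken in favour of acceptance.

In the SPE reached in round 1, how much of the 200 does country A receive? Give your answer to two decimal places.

72.21

By backward induction:
Round 5 (country B proposes): country A will accept anything ≥ 0, so country B offers 0 and keeps 200.
Round 4 (country A proposes): country B can get 200 next round, worth 0.61 × 200 = 122 now; country A offers that and keeps 78.
Round 3 (country B proposes): country A can get 78 next round, worth 0.66 × 78 = 51.48 now. Country B offers 51.48 and keeps 200 − 51.48 = 148.52.
Round 2 (country A proposes): country B can get 148.52 next round, worth 0.61 × 148.52 = 90.5972 now, so country A offers 90.5972, keeping 109.4028.
Round 1 (country B proposes): country A can get 109.4028 next round, worth 0.66 × 109.4028 = 72.205848 now. Country B offers 72.205848 and keeps 200 − 72.205848 = 127.794152.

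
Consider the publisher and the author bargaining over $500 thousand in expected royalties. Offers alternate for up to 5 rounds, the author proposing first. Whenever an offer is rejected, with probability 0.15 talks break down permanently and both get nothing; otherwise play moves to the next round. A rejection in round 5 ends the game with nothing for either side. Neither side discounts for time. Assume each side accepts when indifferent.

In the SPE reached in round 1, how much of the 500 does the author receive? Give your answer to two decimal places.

Round 5 (the author proposes): the publisher will accept anything ≥ 0, so the author offers 0 and keeps 500.
Round 4 (the publisher proposes): rejecting gives the author an expected 0.85 × 500 = 425. The publisher offers 425 and keeps 500 − 425 = 75.
Round 3 (the author proposes): rejecting gives the publisher an expected 0.85 × 75 = 63.75, so the author offers 63.75, keeping 436.25.
Round 2 (the publisher proposes): rejecting gives the author an expected 0.85 × 436.25 = 370.8125, so the publisher offers 370.8125, keeping 129.1875.
Round 1 (the author proposes): rejecting gives the publisher an expected 0.85 × 129.1875 = 109.809375, so the author offers 109.809375, keeping 390.190625.

390.19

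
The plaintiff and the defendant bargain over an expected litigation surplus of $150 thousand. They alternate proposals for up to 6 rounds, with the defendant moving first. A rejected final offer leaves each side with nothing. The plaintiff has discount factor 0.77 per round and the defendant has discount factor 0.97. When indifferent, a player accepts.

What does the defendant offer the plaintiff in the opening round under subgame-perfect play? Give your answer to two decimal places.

Round 6 (the plaintiff proposes): the defendant will accept anything ≥ 0, so the plaintiff offers 0 and keeps 150.
Round 5 (the defendant proposes): the plaintiff can get 150 next round, worth 0.77 × 150 = 115.5 now, so the defendant offers 115.5, keeping 34.5.
Round 4 (the plaintiff proposes): the defendant can get 34.5 next round, worth 0.97 × 34.5 = 33.465 now; the plaintiff offers that and keeps 116.535.
Round 3 (the defendant proposes): the plaintiff can get 116.535 next round, worth 0.77 × 116.535 = 89.73195 now. The defendant offers 89.73195 and keeps 150 − 89.73195 = 60.26805.
Round 2 (the plaintiff proposes): the defendant can get 60.26805 next round, worth 0.97 × 60.26805 = 58.4600085 now. The plaintiff offers 58.4600085 and keeps 150 − 58.4600085 = 91.5399915.
Round 1 (the defendant proposes): the plaintiff can get 91.5399915 next round, worth 0.77 × 91.5399915 = 70.485793455 now. The defendant offers 70.485793455 and keeps 150 − 70.485793455 = 79.514206545.

70.49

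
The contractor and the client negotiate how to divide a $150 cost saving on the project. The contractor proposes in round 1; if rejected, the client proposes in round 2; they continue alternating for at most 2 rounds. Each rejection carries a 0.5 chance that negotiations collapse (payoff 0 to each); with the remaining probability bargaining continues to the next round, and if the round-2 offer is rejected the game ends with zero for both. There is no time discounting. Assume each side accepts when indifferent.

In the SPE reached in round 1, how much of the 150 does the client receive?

75

By backward induction:
Round 2 (the client proposes): rejection yields 0 for the contractor; the client offers 0 and keeps 150.
Round 1 (the contractor proposes): rejecting gives the client an expected 0.5 × 150 = 75. The contractor offers 75 and keeps 150 − 75 = 75.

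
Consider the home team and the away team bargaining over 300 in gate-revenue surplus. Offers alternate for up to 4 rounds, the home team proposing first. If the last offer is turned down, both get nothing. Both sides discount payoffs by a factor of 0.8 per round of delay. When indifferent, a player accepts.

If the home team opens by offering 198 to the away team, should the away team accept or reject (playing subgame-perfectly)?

Work out the away team's continuation value if the offer is rejected.
Round 4 (the away team proposes): rejection yields 0 for the home team; the away team offers 0 and keeps 300.
Round 3 (the home team proposes): the away team can get 300 next round, worth 0.8 × 300 = 240 now; the home team offers that and keeps 60.
Round 2 (the away team proposes): the home team can get 60 next round, worth 0.8 × 60 = 48 now; the away team offers that and keeps 252.
So by rejecting in round 1, the away team gets 252 next round, worth 0.8 × 252 = 201.6 now.
Offer 198 < 201.6, so the away team rejects.

Reject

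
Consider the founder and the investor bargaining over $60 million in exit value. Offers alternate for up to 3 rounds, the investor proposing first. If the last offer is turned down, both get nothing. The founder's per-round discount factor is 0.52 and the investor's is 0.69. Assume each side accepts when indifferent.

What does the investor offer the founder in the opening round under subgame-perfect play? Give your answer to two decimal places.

9.67

Round 3 (the investor proposes): rejection yields 0 for the founder; the investor offers 0 and keeps 60.
Round 2 (the founder proposes): the investor can get 60 next round, worth 0.69 × 60 = 41.4 now, so the founder offers 41.4, keeping 18.6.
Round 1 (the investor proposes): the founder can get 18.6 next round, worth 0.52 × 18.6 = 9.672 now; the investor offers that and keeps 50.328.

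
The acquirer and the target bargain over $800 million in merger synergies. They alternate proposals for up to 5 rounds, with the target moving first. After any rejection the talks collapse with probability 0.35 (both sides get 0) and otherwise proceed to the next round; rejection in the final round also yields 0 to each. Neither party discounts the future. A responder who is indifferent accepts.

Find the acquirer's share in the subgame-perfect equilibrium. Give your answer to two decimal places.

Round 5 (the target proposes): rejection yields 0 for the acquirer; the target offers 0 and keeps 800.
Round 4 (the acquirer proposes): rejecting gives the target an expected 0.65 × 800 = 520. The acquirer offers 520 and keeps 800 − 520 = 280.
Round 3 (the target proposes): rejecting gives the acquirer an expected 0.65 × 280 = 182; the target offers that and keeps 618.
Round 2 (the acquirer proposes): rejecting gives the target an expected 0.65 × 618 = 401.7. The acquirer offers 401.7 and keeps 800 − 401.7 = 398.3.
Round 1 (the target proposes): rejecting gives the acquirer an expected 0.65 × 398.3 = 258.895, so the target offers 258.895, keeping 541.105.

258.90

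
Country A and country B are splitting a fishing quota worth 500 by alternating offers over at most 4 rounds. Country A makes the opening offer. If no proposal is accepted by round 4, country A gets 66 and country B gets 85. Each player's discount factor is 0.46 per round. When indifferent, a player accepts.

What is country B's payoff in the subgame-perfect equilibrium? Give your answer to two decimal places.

Round 4 (country B proposes): country A gets 66 if talks fail, so country B offers 66 and keeps 434.
Round 3 (country A proposes): country B can get 434 next round, worth 0.46 × 434 = 199.64 now; country A offers that and keeps 300.36.
Round 2 (country B proposes): country A can get 300.36 next round, worth 0.46 × 300.36 = 138.1656 now. Country B offers 138.1656 and keeps 500 − 138.1656 = 361.8344.
Round 1 (country A proposes): country B can get 361.8344 next round, worth 0.46 × 361.8344 = 166.443824 now; country A offers that and keeps 333.556176.

166.44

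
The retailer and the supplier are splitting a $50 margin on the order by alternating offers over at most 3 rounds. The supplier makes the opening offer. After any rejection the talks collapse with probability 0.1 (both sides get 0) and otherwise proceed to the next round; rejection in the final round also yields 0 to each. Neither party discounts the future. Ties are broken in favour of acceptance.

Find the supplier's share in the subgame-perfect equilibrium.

45.5

Round 3 (the supplier proposes): rejection yields 0 for the retailer; the supplier offers 0 and keeps 50.
Round 2 (the retailer proposes): rejecting gives the supplier an expected 0.9 × 50 = 45, so the retailer offers 45, keeping 5.
Round 1 (the supplier proposes): rejecting gives the retailer an expected 0.9 × 5 = 4.5. The supplier offers 4.5 and keeps 50 − 4.5 = 45.5.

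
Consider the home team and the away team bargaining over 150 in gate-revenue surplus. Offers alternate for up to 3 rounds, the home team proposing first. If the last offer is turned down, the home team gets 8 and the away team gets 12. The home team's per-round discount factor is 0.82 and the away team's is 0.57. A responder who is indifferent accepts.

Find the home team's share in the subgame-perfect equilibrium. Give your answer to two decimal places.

129.00

By backward induction:
Round 3 (the home team proposes): the away team gets 12 if talks fail, so the home team offers 12 and keeps 138.
Round 2 (the away team proposes): the home team can get 138 next round, worth 0.82 × 138 = 113.16 now. The away team offers 113.16 and keeps 150 − 113.16 = 36.84.
Round 1 (the home team proposes): the away team can get 36.84 next round, worth 0.57 × 36.84 = 20.9988 now; the home team offers that and keeps 129.0012.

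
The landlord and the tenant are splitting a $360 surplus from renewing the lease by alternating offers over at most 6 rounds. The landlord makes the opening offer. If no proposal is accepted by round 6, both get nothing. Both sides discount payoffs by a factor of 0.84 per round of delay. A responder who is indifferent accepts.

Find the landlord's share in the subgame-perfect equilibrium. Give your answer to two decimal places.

126.92

Round 6 (the tenant proposes): the landlord will accept anything ≥ 0, so the tenant offers 0 and keeps 360.
Round 5 (the landlord proposes): the tenant can get 360 next round, worth 0.84 × 360 = 302.4 now. The landlord offers 302.4 and keeps 360 − 302.4 = 57.6.
Round 4 (the tenant proposes): the landlord can get 57.6 next round, worth 0.84 × 57.6 = 48.384 now. The tenant offers 48.384 and keeps 360 − 48.384 = 311.616.
Round 3 (the landlord proposes): the tenant can get 311.616 next round, worth 0.84 × 311.616 = 261.75744 now, so the landlord offers 261.75744, keeping 98.24256.
Round 2 (the tenant proposes): the landlord can get 98.24256 next round, worth 0.84 × 98.24256 = 82.5237504 now, so the tenant offers 82.5237504, keeping 277.4762496.
Round 1 (the landlord proposes): the tenant can get 277.4762496 next round, worth 0.84 × 277.4762496 = 233.080049664 now, so the landlord offers 233.080049664, keeping 126.919950336.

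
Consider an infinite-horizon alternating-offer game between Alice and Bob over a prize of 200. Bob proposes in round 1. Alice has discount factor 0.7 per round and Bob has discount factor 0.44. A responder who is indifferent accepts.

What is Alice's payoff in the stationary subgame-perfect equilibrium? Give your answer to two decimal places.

113.29

When Bob proposes, Alice accepts any offer worth at least 0.7 times what Alice would get by proposing next round; and vice versa.
This gives x = 200 − 0.7y and y = 200 − 0.44x, where x and y are each side's share when it proposes.
Hence (1 − 0.7·0.44)x = 200(1 − 0.7), i.e. 0.692·x = 60.
x ≈ 86.7052; Alice's share is 200 − x ≈ 113.2948.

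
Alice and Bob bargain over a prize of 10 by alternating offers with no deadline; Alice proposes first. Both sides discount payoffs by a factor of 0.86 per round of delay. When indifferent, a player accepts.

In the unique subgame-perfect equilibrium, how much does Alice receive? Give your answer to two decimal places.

5.38

In a stationary SPE each proposer offers the other exactly their discounted continuation value.
If Alice keeps x when proposing and Bob keeps y when proposing, then x = 10 − 0.86y and y = 10 − 0.86x.
Solving: x = 10(1 − 0.86) / (1 − 0.86·0.86) = 1.4 / 0.2604 ≈ 5.3763.
Bob gets 10 − 5.3763 ≈ 4.6237.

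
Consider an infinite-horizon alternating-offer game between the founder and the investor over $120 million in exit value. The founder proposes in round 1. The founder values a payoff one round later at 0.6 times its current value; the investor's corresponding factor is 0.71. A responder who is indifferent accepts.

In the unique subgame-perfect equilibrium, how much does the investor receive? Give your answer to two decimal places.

Let x be the founder's share when the founder proposes and y be the investor's share when the investor proposes.
The investor accepts iff offered ≥ 0.71·y, so x = 120 − 0.71y. Symmetrically y = 120 − 0.6x.
Substituting: x = 120 − 0.71(120 − 0.6x), giving x(1 − 0.6·0.71) = 120(1 − 0.71).
So x = 120 × 0.29 / 0.574 ≈ 60.6272, and the investor receives 120 − x ≈ 59.3728.

59.37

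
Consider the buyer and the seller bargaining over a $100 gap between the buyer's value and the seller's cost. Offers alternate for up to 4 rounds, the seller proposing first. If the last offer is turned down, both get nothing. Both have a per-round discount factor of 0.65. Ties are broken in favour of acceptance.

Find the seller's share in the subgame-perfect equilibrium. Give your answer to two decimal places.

Round 4 (the buyer proposes): the seller will accept anything ≥ 0, so the buyer offers 0 and keeps 100.
Round 3 (the seller proposes): the buyer can get 100 next round, worth 0.65 × 100 = 65 now, so the seller offers 65, keeping 35.
Round 2 (the buyer proposes): the seller can get 35 next round, worth 0.65 × 35 = 22.75 now, so the buyer offers 22.75, keeping 77.25.
Round 1 (the seller proposes): the buyer can get 77.25 next round, worth 0.65 × 77.25 = 50.2125 now, so the seller offers 50.2125, keeping 49.7875.

49.79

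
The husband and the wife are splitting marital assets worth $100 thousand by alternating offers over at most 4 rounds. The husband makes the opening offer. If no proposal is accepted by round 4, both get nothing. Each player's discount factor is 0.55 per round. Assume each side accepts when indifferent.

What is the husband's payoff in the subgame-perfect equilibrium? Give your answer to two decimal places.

58.61

Round 4 (the wife proposes): rejection yields 0 for the husband; the wife offers 0 and keeps 100.
Round 3 (the husband proposes): the wife can get 100 next round, worth 0.55 × 100 = 55 now. The husband offers 55 and keeps 100 − 55 = 45.
Round 2 (the wife proposes): the husband can get 45 next round, worth 0.55 × 45 = 24.75 now, so the wife offers 24.75, keeping 75.25.
Round 1 (the husband proposes): the wife can get 75.25 next round, worth 0.55 × 75.25 = 41.3875 now, so the husband offers 41.3875, keeping 58.6125.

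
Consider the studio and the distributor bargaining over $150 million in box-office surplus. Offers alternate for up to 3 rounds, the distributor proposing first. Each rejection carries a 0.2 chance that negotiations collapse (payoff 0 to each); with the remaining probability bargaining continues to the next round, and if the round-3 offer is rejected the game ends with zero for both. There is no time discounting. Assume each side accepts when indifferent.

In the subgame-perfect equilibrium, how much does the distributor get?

Round 3 (the distributor proposes): the studio will accept anything ≥ 0, so the distributor offers 0 and keeps 150.
Round 2 (the studio proposes): rejecting gives the distributor an expected 0.8 × 150 = 120. The studio offers 120 and keeps 150 − 120 = 30.
Round 1 (the distributor proposes): rejecting gives the studio an expected 0.8 × 30 = 24, so the distributor offers 24, keeping 126.

126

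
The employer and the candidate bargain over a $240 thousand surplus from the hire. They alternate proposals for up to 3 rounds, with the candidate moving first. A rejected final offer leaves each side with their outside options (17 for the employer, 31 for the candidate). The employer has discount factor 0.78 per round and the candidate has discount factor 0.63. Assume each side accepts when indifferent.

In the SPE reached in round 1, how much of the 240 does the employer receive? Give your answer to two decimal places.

Round 3 (the candidate proposes): the employer gets 17 if talks fail, so the candidate offers 17 and keeps 223.
Round 2 (the employer proposes): the candidate can get 223 next round, worth 0.63 × 223 = 140.49 now; the employer offers that and keeps 99.51.
Round 1 (the candidate proposes): the employer can get 99.51 next round, worth 0.78 × 99.51 = 77.6178 now, so the candidate offers 77.6178, keeping 162.3822.

77.62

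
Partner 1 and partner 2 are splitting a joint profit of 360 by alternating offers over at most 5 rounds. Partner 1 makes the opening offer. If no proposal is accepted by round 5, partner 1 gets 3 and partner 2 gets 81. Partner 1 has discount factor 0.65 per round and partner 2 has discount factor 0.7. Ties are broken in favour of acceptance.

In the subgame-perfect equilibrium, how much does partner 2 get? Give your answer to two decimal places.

Work backward from the last round.
Round 5 (partner 1 proposes): partner 2 gets 81 if talks fail, so partner 1 offers 81 and keeps 279.
Round 4 (partner 2 proposes): partner 1 can get 279 next round, worth 0.65 × 279 = 181.35 now. Partner 2 offers 181.35 and keeps 360 − 181.35 = 178.65.
Round 3 (partner 1 proposes): partner 2 can get 178.65 next round, worth 0.7 × 178.65 = 125.055 now; partner 1 offers that and keeps 234.945.
Round 2 (partner 2 proposes): partner 1 can get 234.945 next round, worth 0.65 × 234.945 = 152.71425 now; partner 2 offers that and keeps 207.28575.
Round 1 (partner 1 proposes): partner 2 can get 207.28575 next round, worth 0.7 × 207.28575 = 145.100025 now, so partner 1 offers 145.100025, keeping 214.899975.

145.10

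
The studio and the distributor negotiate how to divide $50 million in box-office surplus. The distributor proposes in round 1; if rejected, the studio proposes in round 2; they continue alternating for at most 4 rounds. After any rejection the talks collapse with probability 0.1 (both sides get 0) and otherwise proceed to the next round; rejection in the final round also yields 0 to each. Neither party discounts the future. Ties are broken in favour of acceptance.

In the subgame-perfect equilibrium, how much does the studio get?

40.95

Round 4 (the studio proposes): the distributor will accept anything ≥ 0, so the studio offers 0 and keeps 50.
Round 3 (the distributor proposes): rejecting gives the studio an expected 0.9 × 50 = 45, so the distributor offers 45, keeping 5.
Round 2 (the studio proposes): rejecting gives the distributor an expected 0.9 × 5 = 4.5; the studio offers that and keeps 45.5.
Round 1 (the distributor proposes): rejecting gives the studio an expected 0.9 × 45.5 = 40.95. The distributor offers 40.95 and keeps 50 − 40.95 = 9.05.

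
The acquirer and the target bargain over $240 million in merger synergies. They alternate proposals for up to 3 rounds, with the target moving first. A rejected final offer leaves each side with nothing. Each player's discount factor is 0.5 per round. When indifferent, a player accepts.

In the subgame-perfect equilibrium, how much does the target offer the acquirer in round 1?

Round 3 (the target proposes): rejection yields 0 for the acquirer; the target offers 0 and keeps 240.
Round 2 (the acquirer proposes): the target can get 240 next round, worth 0.5 × 240 = 120 now. The acquirer offers 120 and keeps 240 − 120 = 120.
Round 1 (the target proposes): the acquirer can get 120 next round, worth 0.5 × 120 = 60 now; the target offers that and keeps 180.

60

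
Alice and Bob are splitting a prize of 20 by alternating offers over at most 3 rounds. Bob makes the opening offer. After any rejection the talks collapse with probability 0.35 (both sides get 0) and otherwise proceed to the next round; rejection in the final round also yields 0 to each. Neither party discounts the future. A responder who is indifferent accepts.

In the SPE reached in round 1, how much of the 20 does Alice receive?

4.55

Round 3 (Bob proposes): Alice will accept anything ≥ 0, so Bob offers 0 and keeps 20.
Round 2 (Alice proposes): rejecting gives Bob an expected 0.65 × 20 = 13. Alice offers 13 and keeps 20 − 13 = 7.
Round 1 (Bob proposes): rejecting gives Alice an expected 0.65 × 7 = 4.55, so Bob offers 4.55, keeping 15.45.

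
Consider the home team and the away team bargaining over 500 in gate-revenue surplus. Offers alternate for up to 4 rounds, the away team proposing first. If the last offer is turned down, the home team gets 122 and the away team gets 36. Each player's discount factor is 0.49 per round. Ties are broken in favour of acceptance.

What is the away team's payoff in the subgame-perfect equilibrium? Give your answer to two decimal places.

320.46

Round 4 (the home team proposes): the away team gets 36 if talks fail, so the home team offers 36 and keeps 464.
Round 3 (the away team proposes): the home team can get 464 next round, worth 0.49 × 464 = 227.36 now; the away team offers that and keeps 272.64.
Round 2 (the home team proposes): the away team can get 272.64 next round, worth 0.49 × 272.64 = 133.5936 now; the home team offers that and keeps 366.4064.
Round 1 (the away team proposes): the home team can get 366.4064 next round, worth 0.49 × 366.4064 = 179.539136 now, so the away team offers 179.539136, keeping 320.460864.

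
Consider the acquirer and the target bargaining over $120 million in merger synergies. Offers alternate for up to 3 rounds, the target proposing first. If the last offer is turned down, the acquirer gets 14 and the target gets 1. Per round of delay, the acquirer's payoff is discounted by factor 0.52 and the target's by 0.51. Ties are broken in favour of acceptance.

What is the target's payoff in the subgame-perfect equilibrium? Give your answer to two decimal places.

85.71

By backward induction:
Round 3 (the target proposes): the acquirer gets 14 if talks fail, so the target offers 14 and keeps 106.
Round 2 (the acquirer proposes): the target can get 106 next round, worth 0.51 × 106 = 54.06 now. The acquirer offers 54.06 and keeps 120 − 54.06 = 65.94.
Round 1 (the target proposes): the acquirer can get 65.94 next round, worth 0.52 × 65.94 = 34.2888 now; the target offers that and keeps 85.7112.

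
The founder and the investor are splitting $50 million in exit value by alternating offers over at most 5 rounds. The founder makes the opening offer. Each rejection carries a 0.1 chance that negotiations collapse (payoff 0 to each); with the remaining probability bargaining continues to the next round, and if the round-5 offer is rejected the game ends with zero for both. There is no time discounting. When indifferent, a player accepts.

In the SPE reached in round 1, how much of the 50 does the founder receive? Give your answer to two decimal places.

41.86

Round 5 (the founder proposes): the investor will accept anything ≥ 0, so the founder offers 0 and keeps 50.
Round 4 (the investor proposes): rejecting gives the founder an expected 0.9 × 50 = 45, so the investor offers 45, keeping 5.
Round 3 (the founder proposes): rejecting gives the investor an expected 0.9 × 5 = 4.5; the founder offers that and keeps 45.5.
Round 2 (the investor proposes): rejecting gives the founder an expected 0.9 × 45.5 = 40.95; the investor offers that and keeps 9.05.
Round 1 (the founder proposes): rejecting gives the investor an expected 0.9 × 9.05 = 8.145, so the founder offers 8.145, keeping 41.855.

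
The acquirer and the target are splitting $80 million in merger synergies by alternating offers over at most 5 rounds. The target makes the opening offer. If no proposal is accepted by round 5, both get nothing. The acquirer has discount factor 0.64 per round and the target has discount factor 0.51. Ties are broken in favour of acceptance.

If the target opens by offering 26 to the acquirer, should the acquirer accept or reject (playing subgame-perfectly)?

Work out the acquirer's continuation value if the offer is rejected.
Round 5 (the target proposes): rejection yields 0 for the acquirer; the target offers 0 and keeps 80.
Round 4 (the acquirer proposes): the target can get 80 next round, worth 0.51 × 80 = 40.8 now, so the acquirer offers 40.8, keeping 39.2.
Round 3 (the target proposes): the acquirer can get 39.2 next round, worth 0.64 × 39.2 = 25.088 now. The target offers 25.088 and keeps 80 − 25.088 = 54.912.
Round 2 (the acquirer proposes): the target can get 54.912 next round, worth 0.51 × 54.912 = 28.00512 now. The acquirer offers 28.00512 and keeps 80 − 28.00512 = 51.99488.
So by rejecting in round 1, the acquirer gets 51.99488 next round, worth 0.64 × 51.99488 = 33.2767232 now.
Offer 26 < 33.2767232, so the acquirer rejects.

Reject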